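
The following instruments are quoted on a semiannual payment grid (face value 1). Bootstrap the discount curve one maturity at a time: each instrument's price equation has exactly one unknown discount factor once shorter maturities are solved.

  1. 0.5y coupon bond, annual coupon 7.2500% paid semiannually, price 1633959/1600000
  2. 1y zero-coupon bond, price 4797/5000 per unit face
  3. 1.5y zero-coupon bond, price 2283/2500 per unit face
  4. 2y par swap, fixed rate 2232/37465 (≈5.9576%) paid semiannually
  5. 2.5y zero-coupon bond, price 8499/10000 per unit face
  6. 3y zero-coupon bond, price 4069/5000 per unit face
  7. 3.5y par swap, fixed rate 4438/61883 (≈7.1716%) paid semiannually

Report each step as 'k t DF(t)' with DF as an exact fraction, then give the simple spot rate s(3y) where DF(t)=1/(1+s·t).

1 1/2 1971/2000
2 1 4797/5000
3 3/2 2283/2500
4 2 2221/2500
5 5/2 8499/10000
6 3 4069/5000
7 7/2 7781/10000
s(3y) = (1/(4069/5000) − 1)/(3) = 931/12207 ≈ 7.6268%

step 1 [0.5y] bond c/2=29/800: DF=(1633959/1600000 − 29/800·(0))/(1+29/800) = 1971/2000 ≈ 0.985500
step 2 [1y] zero: DF = P = 4797/5000 ≈ 0.959400
step 3 [1.5y] zero: DF = P = 2283/2500 ≈ 0.913200
step 4 [2y] swap r/2=1116/37465: DF=(1 − 1116/37465·(0.985500+0.959400+0.913200))/(1+1116/37465) = 2221/2500 ≈ 0.888400
step 5 [2.5y] zero: DF = P = 8499/10000 ≈ 0.849900
step 6 [3y] zero: DF = P = 4069/5000 ≈ 0.813800
step 7 [3.5y] swap r/2=2219/61883: DF=(1 − 2219/61883·(0.985500+0.959400+0.913200+0.888400+0.849900+0.813800))/(1+2219/61883) = 7781/10000 ≈ 0.778100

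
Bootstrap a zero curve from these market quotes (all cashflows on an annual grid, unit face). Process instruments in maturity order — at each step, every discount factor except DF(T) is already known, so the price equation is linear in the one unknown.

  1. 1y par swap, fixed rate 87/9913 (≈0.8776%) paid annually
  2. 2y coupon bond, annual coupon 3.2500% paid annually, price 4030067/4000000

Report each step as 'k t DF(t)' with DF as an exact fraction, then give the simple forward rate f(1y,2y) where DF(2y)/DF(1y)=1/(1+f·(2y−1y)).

step 1 [1y] swap r/1=87/9913: DF=(1 − 87/9913·(0))/(1+87/9913) = 9913/10000 ≈ 0.991300
step 2 [2y] bond c/1=13/400: DF=(4030067/4000000 − 13/400·(0.991300))/(1+13/400) = 4723/5000 ≈ 0.944600

1 1 9913/10000
2 2 4723/5000
f(1y,2y) = ((9913/10000)/(4723/5000) − 1)/(1) = 467/9446 ≈ 4.9439%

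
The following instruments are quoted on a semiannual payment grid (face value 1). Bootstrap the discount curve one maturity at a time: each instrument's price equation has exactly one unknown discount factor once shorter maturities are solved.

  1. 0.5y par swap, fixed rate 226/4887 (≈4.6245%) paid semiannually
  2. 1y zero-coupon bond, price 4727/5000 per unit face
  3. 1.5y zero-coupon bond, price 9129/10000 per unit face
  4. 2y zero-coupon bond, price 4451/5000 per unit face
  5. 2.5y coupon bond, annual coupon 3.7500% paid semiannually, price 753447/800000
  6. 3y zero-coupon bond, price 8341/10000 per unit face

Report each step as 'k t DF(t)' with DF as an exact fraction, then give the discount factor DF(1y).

step 1 [0.5y] swap r/2=113/4887: DF=(1 − 113/4887·(0))/(1+113/4887) = 4887/5000 ≈ 0.977400
step 2 [1y] zero: DF = P = 4727/5000 ≈ 0.945400
step 3 [1.5y] zero: DF = P = 9129/10000 ≈ 0.912900
step 4 [2y] zero: DF = P = 4451/5000 ≈ 0.890200
step 5 [2.5y] bond c/2=3/160: DF=(753447/800000 − 3/160·(0.977400+0.945400+0.912900+0.890200))/(1+3/160) = 8559/10000 ≈ 0.855900
step 6 [3y] zero: DF = P = 8341/10000 ≈ 0.834100

1 1/2 4887/5000
2 1 4727/5000
3 3/2 9129/10000
4 2 4451/5000
5 5/2 8559/10000
6 3 8341/10000
DF(1y) = 4727/5000 ≈ 0.945400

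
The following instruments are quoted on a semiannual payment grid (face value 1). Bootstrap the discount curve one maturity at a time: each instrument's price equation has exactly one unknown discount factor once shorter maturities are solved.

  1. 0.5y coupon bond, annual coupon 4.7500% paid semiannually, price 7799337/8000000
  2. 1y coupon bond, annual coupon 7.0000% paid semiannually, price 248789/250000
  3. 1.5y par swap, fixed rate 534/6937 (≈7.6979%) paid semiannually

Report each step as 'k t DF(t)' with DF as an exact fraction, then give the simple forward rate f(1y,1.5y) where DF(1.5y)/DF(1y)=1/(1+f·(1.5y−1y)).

1 1/2 9523/10000
2 1 9293/10000
3 3/2 2233/2500
f(1y,1.5y) = ((9293/10000)/(2233/2500) − 1)/(1/2) = 361/4466 ≈ 8.0833%

step 1 [0.5y] bond c/2=19/800: DF=(7799337/8000000 − 19/800·(0))/(1+19/800) = 9523/10000 ≈ 0.952300
step 2 [1y] bond c/2=7/200: DF=(248789/250000 − 7/200·(0.952300))/(1+7/200) = 9293/10000 ≈ 0.929300
step 3 [1.5y] swap r/2=267/6937: DF=(1 − 267/6937·(0.952300+0.929300))/(1+267/6937) = 2233/2500 ≈ 0.893200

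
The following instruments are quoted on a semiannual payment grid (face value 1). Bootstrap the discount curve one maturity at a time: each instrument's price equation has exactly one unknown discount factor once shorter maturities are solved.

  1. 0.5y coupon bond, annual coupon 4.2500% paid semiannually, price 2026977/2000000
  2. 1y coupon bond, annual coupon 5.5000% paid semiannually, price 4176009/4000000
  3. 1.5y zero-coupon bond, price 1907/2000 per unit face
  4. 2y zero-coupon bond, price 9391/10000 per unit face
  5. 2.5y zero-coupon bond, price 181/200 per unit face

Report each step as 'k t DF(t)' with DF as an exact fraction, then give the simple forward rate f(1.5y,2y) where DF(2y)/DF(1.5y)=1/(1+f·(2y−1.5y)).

step 1 [0.5y] bond c/2=17/800: DF=(2026977/2000000 − 17/800·(0))/(1+17/800) = 2481/2500 ≈ 0.992400
step 2 [1y] bond c/2=11/400: DF=(4176009/4000000 − 11/400·(0.992400))/(1+11/400) = 1979/2000 ≈ 0.989500
step 3 [1.5y] zero: DF = P = 1907/2000 ≈ 0.953500
step 4 [2y] zero: DF = P = 9391/10000 ≈ 0.939100
step 5 [2.5y] zero: DF = P = 181/200 ≈ 0.905000

1 1/2 2481/2500
2 1 1979/2000
3 3/2 1907/2000
4 2 9391/10000
5 5/2 181/200
f(1.5y,2y) = ((1907/2000)/(9391/10000) − 1)/(1/2) = 288/9391 ≈ 3.0668%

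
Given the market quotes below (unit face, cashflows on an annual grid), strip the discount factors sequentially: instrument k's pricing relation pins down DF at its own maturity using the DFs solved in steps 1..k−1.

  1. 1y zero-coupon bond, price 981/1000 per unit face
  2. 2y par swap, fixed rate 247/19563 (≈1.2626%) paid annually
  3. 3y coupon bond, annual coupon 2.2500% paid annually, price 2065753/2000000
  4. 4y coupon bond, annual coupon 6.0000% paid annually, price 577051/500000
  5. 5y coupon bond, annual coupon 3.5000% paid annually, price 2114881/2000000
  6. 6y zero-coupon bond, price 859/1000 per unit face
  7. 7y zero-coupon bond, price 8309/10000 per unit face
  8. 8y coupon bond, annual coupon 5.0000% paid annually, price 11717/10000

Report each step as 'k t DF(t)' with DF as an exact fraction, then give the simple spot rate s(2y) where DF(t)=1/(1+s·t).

step 1 [1y] zero: DF = P = 981/1000 ≈ 0.981000
step 2 [2y] swap r/1=247/19563: DF=(1 − 247/19563·(0.981000))/(1+247/19563) = 9753/10000 ≈ 0.975300
step 3 [3y] bond c/1=9/400: DF=(2065753/2000000 − 9/400·(0.981000+0.975300))/(1+9/400) = 9671/10000 ≈ 0.967100
step 4 [4y] bond c/1=3/50: DF=(577051/500000 − 3/50·(0.981000+0.975300+0.967100))/(1+3/50) = 9233/10000 ≈ 0.923300
step 5 [5y] bond c/1=7/200: DF=(2114881/2000000 − 7/200·(0.981000+0.975300+0.967100+0.923300))/(1+7/200) = 2229/2500 ≈ 0.891600
step 6 [6y] zero: DF = P = 859/1000 ≈ 0.859000
step 7 [7y] zero: DF = P = 8309/10000 ≈ 0.830900
step 8 [8y] bond c/1=1/20: DF=(11717/10000 − 1/20·(0.981000+0.975300+0.967100+0.923300+0.891600+0.859000+0.830900))/(1+1/20) = 4049/5000 ≈ 0.809800

1 1 981/1000
2 2 9753/10000
3 3 9671/10000
4 4 9233/10000
5 5 2229/2500
6 6 859/1000
7 7 8309/10000
8 8 4049/5000
s(2y) = (1/(9753/10000) − 1)/(2) = 247/19506 ≈ 1.2663%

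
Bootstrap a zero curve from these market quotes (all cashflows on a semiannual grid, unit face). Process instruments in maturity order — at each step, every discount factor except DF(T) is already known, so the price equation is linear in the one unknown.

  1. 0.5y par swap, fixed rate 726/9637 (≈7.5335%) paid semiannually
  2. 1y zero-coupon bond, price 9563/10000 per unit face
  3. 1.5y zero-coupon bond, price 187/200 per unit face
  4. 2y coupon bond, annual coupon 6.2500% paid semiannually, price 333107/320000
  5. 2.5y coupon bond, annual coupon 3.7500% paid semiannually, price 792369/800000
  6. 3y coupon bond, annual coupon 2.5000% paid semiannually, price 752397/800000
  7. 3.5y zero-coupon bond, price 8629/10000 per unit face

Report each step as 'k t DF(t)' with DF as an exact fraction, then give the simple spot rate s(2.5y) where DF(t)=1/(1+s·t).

step 1 [0.5y] swap r/2=363/9637: DF=(1 − 363/9637·(0))/(1+363/9637) = 9637/10000 ≈ 0.963700
step 2 [1y] zero: DF = P = 9563/10000 ≈ 0.956300
step 3 [1.5y] zero: DF = P = 187/200 ≈ 0.935000
step 4 [2y] bond c/2=1/32: DF=(333107/320000 − 1/32·(0.963700+0.956300+0.935000))/(1+1/32) = 9229/10000 ≈ 0.922900
step 5 [2.5y] bond c/2=3/160: DF=(792369/800000 − 3/160·(0.963700+0.956300+0.935000+0.922900))/(1+3/160) = 9027/10000 ≈ 0.902700
step 6 [3y] bond c/2=1/80: DF=(752397/800000 − 1/80·(0.963700+0.956300+0.935000+0.922900+0.902700))/(1+1/80) = 8711/10000 ≈ 0.871100
step 7 [3.5y] zero: DF = P = 8629/10000 ≈ 0.862900

1 1/2 9637/10000
2 1 9563/10000
3 3/2 187/200
4 2 9229/10000
5 5/2 9027/10000
6 3 8711/10000
7 7/2 8629/10000
s(2.5y) = (1/(9027/10000) − 1)/(5/2) = 1946/45135 ≈ 4.3115%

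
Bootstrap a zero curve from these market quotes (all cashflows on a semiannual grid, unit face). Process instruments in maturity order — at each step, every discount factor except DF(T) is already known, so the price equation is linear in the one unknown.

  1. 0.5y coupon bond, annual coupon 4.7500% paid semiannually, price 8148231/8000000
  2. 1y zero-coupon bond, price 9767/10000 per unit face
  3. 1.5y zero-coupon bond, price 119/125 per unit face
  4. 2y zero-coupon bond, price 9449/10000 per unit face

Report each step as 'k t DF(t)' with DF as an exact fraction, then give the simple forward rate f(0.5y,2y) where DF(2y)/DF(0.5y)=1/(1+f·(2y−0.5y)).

1 1/2 9949/10000
2 1 9767/10000
3 3/2 119/125
4 2 9449/10000
f(0.5y,2y) = ((9949/10000)/(9449/10000) − 1)/(3/2) = 1000/28347 ≈ 3.5277%

step 1 [0.5y] bond c/2=19/800: DF=(8148231/8000000 − 19/800·(0))/(1+19/800) = 9949/10000 ≈ 0.994900
step 2 [1y] zero: DF = P = 9767/10000 ≈ 0.976700
step 3 [1.5y] zero: DF = P = 119/125 ≈ 0.952000
step 4 [2y] zero: DF = P = 9449/10000 ≈ 0.944900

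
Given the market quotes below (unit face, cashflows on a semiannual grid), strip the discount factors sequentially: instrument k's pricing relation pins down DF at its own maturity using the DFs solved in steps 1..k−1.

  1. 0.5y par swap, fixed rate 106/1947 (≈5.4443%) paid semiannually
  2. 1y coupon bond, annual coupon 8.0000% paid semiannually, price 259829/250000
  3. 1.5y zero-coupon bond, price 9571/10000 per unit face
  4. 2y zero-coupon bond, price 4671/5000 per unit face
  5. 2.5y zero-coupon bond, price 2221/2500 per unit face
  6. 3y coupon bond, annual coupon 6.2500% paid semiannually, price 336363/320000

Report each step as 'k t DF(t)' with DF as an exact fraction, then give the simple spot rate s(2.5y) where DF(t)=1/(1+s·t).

1 1/2 1947/2000
2 1 9619/10000
3 3/2 9571/10000
4 2 4671/5000
5 5/2 2221/2500
6 3 2191/2500
s(2.5y) = (1/(2221/2500) − 1)/(5/2) = 558/11105 ≈ 5.0248%

step 1 [0.5y] swap r/2=53/1947: DF=(1 − 53/1947·(0))/(1+53/1947) = 1947/2000 ≈ 0.973500
step 2 [1y] bond c/2=1/25: DF=(259829/250000 − 1/25·(0.973500))/(1+1/25) = 9619/10000 ≈ 0.961900
step 3 [1.5y] zero: DF = P = 9571/10000 ≈ 0.957100
step 4 [2y] zero: DF = P = 4671/5000 ≈ 0.934200
step 5 [2.5y] zero: DF = P = 2221/2500 ≈ 0.888400
step 6 [3y] bond c/2=1/32: DF=(336363/320000 − 1/32·(0.973500+0.961900+0.957100+0.934200+0.888400))/(1+1/32) = 2191/2500 ≈ 0.876400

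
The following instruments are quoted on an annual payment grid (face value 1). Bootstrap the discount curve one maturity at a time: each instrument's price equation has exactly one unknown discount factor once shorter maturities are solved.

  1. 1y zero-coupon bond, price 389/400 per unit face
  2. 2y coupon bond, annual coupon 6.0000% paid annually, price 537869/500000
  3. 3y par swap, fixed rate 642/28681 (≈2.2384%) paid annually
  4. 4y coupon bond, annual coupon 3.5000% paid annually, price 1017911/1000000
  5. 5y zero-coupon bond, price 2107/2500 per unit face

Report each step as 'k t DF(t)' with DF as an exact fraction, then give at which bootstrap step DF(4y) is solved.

step 1 [1y] zero: DF = P = 389/400 ≈ 0.972500
step 2 [2y] bond c/1=3/50: DF=(537869/500000 − 3/50·(0.972500))/(1+3/50) = 4799/5000 ≈ 0.959800
step 3 [3y] swap r/1=642/28681: DF=(1 − 642/28681·(0.972500+0.959800))/(1+642/28681) = 4679/5000 ≈ 0.935800
step 4 [4y] bond c/1=7/200: DF=(1017911/1000000 − 7/200·(0.972500+0.959800+0.935800))/(1+7/200) = 1773/2000 ≈ 0.886500
step 5 [5y] zero: DF = P = 2107/2500 ≈ 0.842800

1 1 389/400
2 2 4799/5000
3 3 4679/5000
4 4 1773/2000
5 5 2107/2500
DF(4y) is solved at step 4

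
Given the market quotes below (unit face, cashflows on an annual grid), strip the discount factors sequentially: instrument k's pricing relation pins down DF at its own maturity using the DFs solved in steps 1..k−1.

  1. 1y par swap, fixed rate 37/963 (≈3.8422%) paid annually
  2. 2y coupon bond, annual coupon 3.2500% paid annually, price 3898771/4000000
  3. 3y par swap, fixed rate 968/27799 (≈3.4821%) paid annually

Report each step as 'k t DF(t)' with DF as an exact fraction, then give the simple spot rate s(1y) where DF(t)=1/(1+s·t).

step 1 [1y] swap r/1=37/963: DF=(1 − 37/963·(0))/(1+37/963) = 963/1000 ≈ 0.963000
step 2 [2y] bond c/1=13/400: DF=(3898771/4000000 − 13/400·(0.963000))/(1+13/400) = 9137/10000 ≈ 0.913700
step 3 [3y] swap r/1=968/27799: DF=(1 − 968/27799·(0.963000+0.913700))/(1+968/27799) = 1129/1250 ≈ 0.903200

1 1 963/1000
2 2 9137/10000
3 3 1129/1250
s(1y) = (1/(963/1000) − 1)/(1) = 37/963 ≈ 3.8422%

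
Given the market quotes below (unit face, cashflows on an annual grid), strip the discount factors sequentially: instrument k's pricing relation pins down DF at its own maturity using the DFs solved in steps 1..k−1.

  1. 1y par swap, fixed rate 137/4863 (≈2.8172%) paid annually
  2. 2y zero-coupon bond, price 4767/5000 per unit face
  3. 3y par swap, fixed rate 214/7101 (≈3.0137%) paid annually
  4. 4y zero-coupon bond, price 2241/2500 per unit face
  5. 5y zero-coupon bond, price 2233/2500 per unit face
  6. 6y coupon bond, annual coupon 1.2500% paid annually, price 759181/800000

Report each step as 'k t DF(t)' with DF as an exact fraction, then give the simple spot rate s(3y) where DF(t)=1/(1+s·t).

step 1 [1y] swap r/1=137/4863: DF=(1 − 137/4863·(0))/(1+137/4863) = 4863/5000 ≈ 0.972600
step 2 [2y] zero: DF = P = 4767/5000 ≈ 0.953400
step 3 [3y] swap r/1=214/7101: DF=(1 − 214/7101·(0.972600+0.953400))/(1+214/7101) = 1143/1250 ≈ 0.914400
step 4 [4y] zero: DF = P = 2241/2500 ≈ 0.896400
step 5 [5y] zero: DF = P = 2233/2500 ≈ 0.893200
step 6 [6y] bond c/1=1/80: DF=(759181/800000 − 1/80·(0.972600+0.953400+0.914400+0.896400+0.893200))/(1+1/80) = 8801/10000 ≈ 0.880100

1 1 4863/5000
2 2 4767/5000
3 3 1143/1250
4 4 2241/2500
5 5 2233/2500
6 6 8801/10000
s(3y) = (1/(1143/1250) − 1)/(3) = 107/3429 ≈ 3.1204%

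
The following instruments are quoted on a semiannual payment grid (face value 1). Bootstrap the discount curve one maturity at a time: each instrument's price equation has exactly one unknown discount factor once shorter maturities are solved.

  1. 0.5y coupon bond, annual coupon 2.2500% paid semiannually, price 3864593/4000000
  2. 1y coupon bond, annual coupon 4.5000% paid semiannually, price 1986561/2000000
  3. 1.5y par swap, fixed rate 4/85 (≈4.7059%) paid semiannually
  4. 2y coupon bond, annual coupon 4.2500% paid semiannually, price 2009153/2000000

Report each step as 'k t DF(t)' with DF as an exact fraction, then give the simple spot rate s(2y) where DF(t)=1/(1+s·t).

step 1 [0.5y] bond c/2=9/800: DF=(3864593/4000000 − 9/800·(0))/(1+9/800) = 4777/5000 ≈ 0.955400
step 2 [1y] bond c/2=9/400: DF=(1986561/2000000 − 9/400·(0.955400))/(1+9/400) = 594/625 ≈ 0.950400
step 3 [1.5y] swap r/2=2/85: DF=(1 − 2/85·(0.955400+0.950400))/(1+2/85) = 2333/2500 ≈ 0.933200
step 4 [2y] bond c/2=17/800: DF=(2009153/2000000 − 17/800·(0.955400+0.950400+0.933200))/(1+17/800) = 4623/5000 ≈ 0.924600

1 1/2 4777/5000
2 1 594/625
3 3/2 2333/2500
4 2 4623/5000
s(2y) = (1/(4623/5000) − 1)/(2) = 377/9246 ≈ 4.0774%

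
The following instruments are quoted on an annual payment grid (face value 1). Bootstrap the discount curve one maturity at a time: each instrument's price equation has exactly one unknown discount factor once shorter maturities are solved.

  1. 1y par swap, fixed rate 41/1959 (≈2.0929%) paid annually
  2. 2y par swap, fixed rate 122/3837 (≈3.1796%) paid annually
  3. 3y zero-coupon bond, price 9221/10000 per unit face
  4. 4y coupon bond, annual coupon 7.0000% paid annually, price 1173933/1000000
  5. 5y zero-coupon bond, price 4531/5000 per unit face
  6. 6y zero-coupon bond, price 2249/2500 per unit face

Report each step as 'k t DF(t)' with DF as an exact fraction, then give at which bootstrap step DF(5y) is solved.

step 1 [1y] swap r/1=41/1959: DF=(1 − 41/1959·(0))/(1+41/1959) = 1959/2000 ≈ 0.979500
step 2 [2y] swap r/1=122/3837: DF=(1 − 122/3837·(0.979500))/(1+122/3837) = 939/1000 ≈ 0.939000
step 3 [3y] zero: DF = P = 9221/10000 ≈ 0.922100
step 4 [4y] bond c/1=7/100: DF=(1173933/1000000 − 7/100·(0.979500+0.939000+0.922100))/(1+7/100) = 9113/10000 ≈ 0.911300
step 5 [5y] zero: DF = P = 4531/5000 ≈ 0.906200
step 6 [6y] zero: DF = P = 2249/2500 ≈ 0.899600

1 1 1959/2000
2 2 939/1000
3 3 9221/10000
4 4 9113/10000
5 5 4531/5000
6 6 2249/2500
DF(5y) is solved at step 5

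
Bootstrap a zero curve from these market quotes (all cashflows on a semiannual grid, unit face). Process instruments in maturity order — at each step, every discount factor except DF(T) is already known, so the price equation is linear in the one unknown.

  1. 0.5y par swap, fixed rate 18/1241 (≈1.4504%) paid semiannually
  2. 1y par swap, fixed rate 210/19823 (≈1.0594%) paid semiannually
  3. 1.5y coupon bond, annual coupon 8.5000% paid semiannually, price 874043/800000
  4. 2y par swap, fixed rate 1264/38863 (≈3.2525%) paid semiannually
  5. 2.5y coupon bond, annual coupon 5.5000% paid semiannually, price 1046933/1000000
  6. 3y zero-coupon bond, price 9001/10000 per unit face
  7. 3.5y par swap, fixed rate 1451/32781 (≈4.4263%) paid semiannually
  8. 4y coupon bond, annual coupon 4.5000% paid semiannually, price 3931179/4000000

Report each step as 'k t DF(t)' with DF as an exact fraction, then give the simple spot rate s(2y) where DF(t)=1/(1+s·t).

step 1 [0.5y] swap r/2=9/1241: DF=(1 − 9/1241·(0))/(1+9/1241) = 1241/1250 ≈ 0.992800
step 2 [1y] swap r/2=105/19823: DF=(1 − 105/19823·(0.992800))/(1+105/19823) = 1979/2000 ≈ 0.989500
step 3 [1.5y] bond c/2=17/400: DF=(874043/800000 − 17/400·(0.992800+0.989500))/(1+17/400) = 1209/1250 ≈ 0.967200
step 4 [2y] swap r/2=632/38863: DF=(1 − 632/38863·(0.992800+0.989500+0.967200))/(1+632/38863) = 1171/1250 ≈ 0.936800
step 5 [2.5y] bond c/2=11/400: DF=(1046933/1000000 − 11/400·(0.992800+0.989500+0.967200+0.936800))/(1+11/400) = 9149/10000 ≈ 0.914900
step 6 [3y] zero: DF = P = 9001/10000 ≈ 0.900100
step 7 [3.5y] swap r/2=1451/65562: DF=(1 − 1451/65562·(0.992800+0.989500+0.967200+0.936800+0.914900+0.900100))/(1+1451/65562) = 8549/10000 ≈ 0.854900
step 8 [4y] bond c/2=9/400: DF=(3931179/4000000 − 9/400·(0.992800+0.989500+0.967200+0.936800+0.914900+0.900100+0.854900))/(1+9/400) = 8169/10000 ≈ 0.816900

1 1/2 1241/1250
2 1 1979/2000
3 3/2 1209/1250
4 2 1171/1250
5 5/2 9149/10000
6 3 9001/10000
7 7/2 8549/10000
8 4 8169/10000
s(2y) = (1/(1171/1250) − 1)/(2) = 79/2342 ≈ 3.3732%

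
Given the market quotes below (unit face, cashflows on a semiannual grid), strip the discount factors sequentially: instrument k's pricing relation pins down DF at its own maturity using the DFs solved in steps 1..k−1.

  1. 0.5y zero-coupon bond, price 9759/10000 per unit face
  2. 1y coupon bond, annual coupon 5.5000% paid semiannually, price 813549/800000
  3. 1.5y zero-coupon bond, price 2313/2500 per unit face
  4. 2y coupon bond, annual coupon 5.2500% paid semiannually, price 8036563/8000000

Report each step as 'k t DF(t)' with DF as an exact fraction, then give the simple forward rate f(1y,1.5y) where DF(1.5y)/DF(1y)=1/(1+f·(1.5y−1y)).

step 1 [0.5y] zero: DF = P = 9759/10000 ≈ 0.975900
step 2 [1y] bond c/2=11/400: DF=(813549/800000 − 11/400·(0.975900))/(1+11/400) = 2409/2500 ≈ 0.963600
step 3 [1.5y] zero: DF = P = 2313/2500 ≈ 0.925200
step 4 [2y] bond c/2=21/800: DF=(8036563/8000000 − 21/800·(0.975900+0.963600+0.925200))/(1+21/800) = 566/625 ≈ 0.905600

1 1/2 9759/10000
2 1 2409/2500
3 3/2 2313/2500
4 2 566/625
f(1y,1.5y) = ((2409/2500)/(2313/2500) − 1)/(1/2) = 64/771 ≈ 8.3009%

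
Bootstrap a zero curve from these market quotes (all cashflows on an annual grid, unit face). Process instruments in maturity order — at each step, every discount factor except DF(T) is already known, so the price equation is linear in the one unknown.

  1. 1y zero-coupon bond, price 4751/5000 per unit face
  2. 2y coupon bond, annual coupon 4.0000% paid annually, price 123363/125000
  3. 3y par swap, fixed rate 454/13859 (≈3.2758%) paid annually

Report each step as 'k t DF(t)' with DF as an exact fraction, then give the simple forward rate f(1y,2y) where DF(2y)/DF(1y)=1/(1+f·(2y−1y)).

1 1 4751/5000
2 2 2281/2500
3 3 2273/2500
f(1y,2y) = ((4751/5000)/(2281/2500) − 1)/(1) = 189/4562 ≈ 4.1429%

step 1 [1y] zero: DF = P = 4751/5000 ≈ 0.950200
step 2 [2y] bond c/1=1/25: DF=(123363/125000 − 1/25·(0.950200))/(1+1/25) = 2281/2500 ≈ 0.912400
step 3 [3y] swap r/1=454/13859: DF=(1 − 454/13859·(0.950200+0.912400))/(1+454/13859) = 2273/2500 ≈ 0.909200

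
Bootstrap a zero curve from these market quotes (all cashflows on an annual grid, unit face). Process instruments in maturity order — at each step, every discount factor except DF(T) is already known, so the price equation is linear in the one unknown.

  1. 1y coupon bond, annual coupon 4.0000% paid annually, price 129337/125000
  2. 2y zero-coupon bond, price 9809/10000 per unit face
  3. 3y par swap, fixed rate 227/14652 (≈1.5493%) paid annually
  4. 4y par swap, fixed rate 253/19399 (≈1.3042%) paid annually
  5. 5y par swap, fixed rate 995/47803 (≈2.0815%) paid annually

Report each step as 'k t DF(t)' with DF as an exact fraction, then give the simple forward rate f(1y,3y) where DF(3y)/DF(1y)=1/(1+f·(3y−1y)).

1 1 9949/10000
2 2 9809/10000
3 3 4773/5000
4 4 4747/5000
5 5 1801/2000
f(1y,3y) = ((9949/10000)/(4773/5000) − 1)/(2) = 403/19092 ≈ 2.1108%

step 1 [1y] bond c/1=1/25: DF=(129337/125000 − 1/25·(0))/(1+1/25) = 9949/10000 ≈ 0.994900
step 2 [2y] zero: DF = P = 9809/10000 ≈ 0.980900
step 3 [3y] swap r/1=227/14652: DF=(1 − 227/14652·(0.994900+0.980900))/(1+227/14652) = 4773/5000 ≈ 0.954600
step 4 [4y] swap r/1=253/19399: DF=(1 − 253/19399·(0.994900+0.980900+0.954600))/(1+253/19399) = 4747/5000 ≈ 0.949400
step 5 [5y] swap r/1=995/47803: DF=(1 − 995/47803·(0.994900+0.980900+0.954600+0.949400))/(1+995/47803) = 1801/2000 ≈ 0.900500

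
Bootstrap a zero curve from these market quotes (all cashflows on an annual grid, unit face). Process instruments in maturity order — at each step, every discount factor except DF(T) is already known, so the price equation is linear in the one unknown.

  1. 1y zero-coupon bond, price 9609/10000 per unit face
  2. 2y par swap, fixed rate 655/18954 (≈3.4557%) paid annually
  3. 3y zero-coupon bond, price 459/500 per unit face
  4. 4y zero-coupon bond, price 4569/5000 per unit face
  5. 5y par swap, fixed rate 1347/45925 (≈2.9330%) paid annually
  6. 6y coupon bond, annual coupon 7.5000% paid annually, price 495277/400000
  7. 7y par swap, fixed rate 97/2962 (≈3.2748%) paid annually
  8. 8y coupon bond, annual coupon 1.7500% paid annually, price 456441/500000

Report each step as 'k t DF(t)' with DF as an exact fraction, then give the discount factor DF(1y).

1 1 9609/10000
2 2 1869/2000
3 3 459/500
4 4 4569/5000
5 5 8653/10000
6 6 4157/5000
7 7 7963/10000
8 8 3951/5000
DF(1y) = 9609/10000 ≈ 0.960900

step 1 [1y] zero: DF = P = 9609/10000 ≈ 0.960900
step 2 [2y] swap r/1=655/18954: DF=(1 − 655/18954·(0.960900))/(1+655/18954) = 1869/2000 ≈ 0.934500
step 3 [3y] zero: DF = P = 459/500 ≈ 0.918000
step 4 [4y] zero: DF = P = 4569/5000 ≈ 0.913800
step 5 [5y] swap r/1=1347/45925: DF=(1 − 1347/45925·(0.960900+0.934500+0.918000+0.913800))/(1+1347/45925) = 8653/10000 ≈ 0.865300
step 6 [6y] bond c/1=3/40: DF=(495277/400000 − 3/40·(0.960900+0.934500+0.918000+0.913800+0.865300))/(1+3/40) = 4157/5000 ≈ 0.831400
step 7 [7y] swap r/1=97/2962: DF=(1 − 97/2962·(0.960900+0.934500+0.918000+0.913800+0.865300+0.831400))/(1+97/2962) = 7963/10000 ≈ 0.796300
step 8 [8y] bond c/1=7/400: DF=(456441/500000 − 7/400·(0.960900+0.934500+0.918000+0.913800+0.865300+0.831400+0.796300))/(1+7/400) = 3951/5000 ≈ 0.790200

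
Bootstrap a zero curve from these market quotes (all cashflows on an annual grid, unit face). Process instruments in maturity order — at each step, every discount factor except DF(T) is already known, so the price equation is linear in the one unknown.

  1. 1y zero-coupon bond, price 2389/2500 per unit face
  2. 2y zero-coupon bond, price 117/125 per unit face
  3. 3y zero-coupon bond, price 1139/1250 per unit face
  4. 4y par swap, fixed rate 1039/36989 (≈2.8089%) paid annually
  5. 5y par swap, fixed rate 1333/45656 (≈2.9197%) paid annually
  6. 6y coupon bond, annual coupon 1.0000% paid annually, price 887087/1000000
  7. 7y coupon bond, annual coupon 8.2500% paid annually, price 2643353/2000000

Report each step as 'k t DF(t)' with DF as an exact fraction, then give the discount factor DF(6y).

1 1 2389/2500
2 2 117/125
3 3 1139/1250
4 4 8961/10000
5 5 8667/10000
6 6 8331/10000
7 7 1619/2000
DF(6y) = 8331/10000 ≈ 0.833100

step 1 [1y] zero: DF = P = 2389/2500 ≈ 0.955600
step 2 [2y] zero: DF = P = 117/125 ≈ 0.936000
step 3 [3y] zero: DF = P = 1139/1250 ≈ 0.911200
step 4 [4y] swap r/1=1039/36989: DF=(1 − 1039/36989·(0.955600+0.936000+0.911200))/(1+1039/36989) = 8961/10000 ≈ 0.896100
step 5 [5y] swap r/1=1333/45656: DF=(1 − 1333/45656·(0.955600+0.936000+0.911200+0.896100))/(1+1333/45656) = 8667/10000 ≈ 0.866700
step 6 [6y] bond c/1=1/100: DF=(887087/1000000 − 1/100·(0.955600+0.936000+0.911200+0.896100+0.866700))/(1+1/100) = 8331/10000 ≈ 0.833100
step 7 [7y] bond c/1=33/400: DF=(2643353/2000000 − 33/400·(0.955600+0.936000+0.911200+0.896100+0.866700+0.833100))/(1+33/400) = 1619/2000 ≈ 0.809500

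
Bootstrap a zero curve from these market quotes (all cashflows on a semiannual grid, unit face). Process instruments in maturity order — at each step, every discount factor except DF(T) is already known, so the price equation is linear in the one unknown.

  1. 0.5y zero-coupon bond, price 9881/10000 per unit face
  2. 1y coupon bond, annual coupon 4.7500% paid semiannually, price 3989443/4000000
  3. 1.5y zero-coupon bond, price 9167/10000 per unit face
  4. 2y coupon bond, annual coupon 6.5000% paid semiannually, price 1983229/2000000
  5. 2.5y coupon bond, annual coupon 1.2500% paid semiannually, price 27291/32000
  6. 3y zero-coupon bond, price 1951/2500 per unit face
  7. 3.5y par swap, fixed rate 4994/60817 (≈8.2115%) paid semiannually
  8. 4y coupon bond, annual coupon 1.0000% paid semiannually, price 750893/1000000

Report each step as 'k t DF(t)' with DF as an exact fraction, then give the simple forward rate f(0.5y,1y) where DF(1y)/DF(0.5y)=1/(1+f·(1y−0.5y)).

1 1/2 9881/10000
2 1 9513/10000
3 3/2 9167/10000
4 2 1741/2000
5 5/2 2061/2500
6 3 1951/2500
7 7/2 7503/10000
8 4 7169/10000
f(0.5y,1y) = ((9881/10000)/(9513/10000) − 1)/(1/2) = 736/9513 ≈ 7.7368%

step 1 [0.5y] zero: DF = P = 9881/10000 ≈ 0.988100
step 2 [1y] bond c/2=19/800: DF=(3989443/4000000 − 19/800·(0.988100))/(1+19/800) = 9513/10000 ≈ 0.951300
step 3 [1.5y] zero: DF = P = 9167/10000 ≈ 0.916700
step 4 [2y] bond c/2=13/400: DF=(1983229/2000000 − 13/400·(0.988100+0.951300+0.916700))/(1+13/400) = 1741/2000 ≈ 0.870500
step 5 [2.5y] bond c/2=1/160: DF=(27291/32000 − 1/160·(0.988100+0.951300+0.916700+0.870500))/(1+1/160) = 2061/2500 ≈ 0.824400
step 6 [3y] zero: DF = P = 1951/2500 ≈ 0.780400
step 7 [3.5y] swap r/2=2497/60817: DF=(1 − 2497/60817·(0.988100+0.951300+0.916700+0.870500+0.824400+0.780400))/(1+2497/60817) = 7503/10000 ≈ 0.750300
step 8 [4y] bond c/2=1/200: DF=(750893/1000000 − 1/200·(0.988100+0.951300+0.916700+0.870500+0.824400+0.780400+0.750300))/(1+1/200) = 7169/10000 ≈ 0.716900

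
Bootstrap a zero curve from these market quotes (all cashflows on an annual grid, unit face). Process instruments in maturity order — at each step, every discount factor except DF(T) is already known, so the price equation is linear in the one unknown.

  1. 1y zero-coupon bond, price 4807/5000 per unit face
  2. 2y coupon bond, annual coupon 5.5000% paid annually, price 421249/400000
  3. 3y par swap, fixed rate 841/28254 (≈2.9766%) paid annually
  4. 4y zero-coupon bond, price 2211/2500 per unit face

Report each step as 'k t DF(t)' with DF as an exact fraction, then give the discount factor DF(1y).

step 1 [1y] zero: DF = P = 4807/5000 ≈ 0.961400
step 2 [2y] bond c/1=11/200: DF=(421249/400000 − 11/200·(0.961400))/(1+11/200) = 9481/10000 ≈ 0.948100
step 3 [3y] swap r/1=841/28254: DF=(1 − 841/28254·(0.961400+0.948100))/(1+841/28254) = 9159/10000 ≈ 0.915900
step 4 [4y] zero: DF = P = 2211/2500 ≈ 0.884400

1 1 4807/5000
2 2 9481/10000
3 3 9159/10000
4 4 2211/2500
DF(1y) = 4807/5000 ≈ 0.961400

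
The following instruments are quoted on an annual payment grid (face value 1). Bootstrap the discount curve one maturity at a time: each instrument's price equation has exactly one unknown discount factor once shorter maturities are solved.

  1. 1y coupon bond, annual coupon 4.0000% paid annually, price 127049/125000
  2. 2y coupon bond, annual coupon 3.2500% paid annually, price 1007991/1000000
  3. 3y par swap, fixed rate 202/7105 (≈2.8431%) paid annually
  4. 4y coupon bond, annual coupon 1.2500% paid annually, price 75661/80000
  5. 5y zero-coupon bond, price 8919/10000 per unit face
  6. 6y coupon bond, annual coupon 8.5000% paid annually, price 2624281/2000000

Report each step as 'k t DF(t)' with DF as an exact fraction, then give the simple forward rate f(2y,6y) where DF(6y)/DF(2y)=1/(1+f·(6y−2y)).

step 1 [1y] bond c/1=1/25: DF=(127049/125000 − 1/25·(0))/(1+1/25) = 9773/10000 ≈ 0.977300
step 2 [2y] bond c/1=13/400: DF=(1007991/1000000 − 13/400·(0.977300))/(1+13/400) = 1891/2000 ≈ 0.945500
step 3 [3y] swap r/1=202/7105: DF=(1 − 202/7105·(0.977300+0.945500))/(1+202/7105) = 1149/1250 ≈ 0.919200
step 4 [4y] bond c/1=1/80: DF=(75661/80000 − 1/80·(0.977300+0.945500+0.919200))/(1+1/80) = 899/1000 ≈ 0.899000
step 5 [5y] zero: DF = P = 8919/10000 ≈ 0.891900
step 6 [6y] bond c/1=17/200: DF=(2624281/2000000 − 17/200·(0.977300+0.945500+0.919200+0.899000+0.891900))/(1+17/200) = 529/625 ≈ 0.846400

1 1 9773/10000
2 2 1891/2000
3 3 1149/1250
4 4 899/1000
5 5 8919/10000
6 6 529/625
f(2y,6y) = ((1891/2000)/(529/625) − 1)/(4) = 991/33856 ≈ 2.9271%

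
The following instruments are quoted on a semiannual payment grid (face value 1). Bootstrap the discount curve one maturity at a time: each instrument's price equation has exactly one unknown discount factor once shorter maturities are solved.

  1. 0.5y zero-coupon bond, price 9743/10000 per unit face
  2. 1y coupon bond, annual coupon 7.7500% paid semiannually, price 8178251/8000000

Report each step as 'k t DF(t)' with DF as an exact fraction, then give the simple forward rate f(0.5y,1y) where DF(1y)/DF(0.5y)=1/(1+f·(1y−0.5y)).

step 1 [0.5y] zero: DF = P = 9743/10000 ≈ 0.974300
step 2 [1y] bond c/2=31/800: DF=(8178251/8000000 − 31/800·(0.974300))/(1+31/800) = 4739/5000 ≈ 0.947800

1 1/2 9743/10000
2 1 4739/5000
f(0.5y,1y) = ((9743/10000)/(4739/5000) − 1)/(1/2) = 265/4739 ≈ 5.5919%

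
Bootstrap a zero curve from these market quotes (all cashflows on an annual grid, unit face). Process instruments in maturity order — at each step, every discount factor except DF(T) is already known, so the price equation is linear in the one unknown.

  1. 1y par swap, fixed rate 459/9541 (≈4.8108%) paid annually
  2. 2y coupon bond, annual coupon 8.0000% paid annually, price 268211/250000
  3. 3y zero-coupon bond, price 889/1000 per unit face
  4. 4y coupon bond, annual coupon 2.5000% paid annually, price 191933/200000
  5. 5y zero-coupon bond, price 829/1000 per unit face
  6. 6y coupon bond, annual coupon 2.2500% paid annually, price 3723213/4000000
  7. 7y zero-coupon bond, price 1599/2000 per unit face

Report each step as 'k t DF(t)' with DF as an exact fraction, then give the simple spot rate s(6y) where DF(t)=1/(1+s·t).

1 1 9541/10000
2 2 9227/10000
3 3 889/1000
4 4 543/625
5 5 829/1000
6 6 8121/10000
7 7 1599/2000
s(6y) = (1/(8121/10000) − 1)/(6) = 1879/48726 ≈ 3.8563%

step 1 [1y] swap r/1=459/9541: DF=(1 − 459/9541·(0))/(1+459/9541) = 9541/10000 ≈ 0.954100
step 2 [2y] bond c/1=2/25: DF=(268211/250000 − 2/25·(0.954100))/(1+2/25) = 9227/10000 ≈ 0.922700
step 3 [3y] zero: DF = P = 889/1000 ≈ 0.889000
step 4 [4y] bond c/1=1/40: DF=(191933/200000 − 1/40·(0.954100+0.922700+0.889000))/(1+1/40) = 543/625 ≈ 0.868800
step 5 [5y] zero: DF = P = 829/1000 ≈ 0.829000
step 6 [6y] bond c/1=9/400: DF=(3723213/4000000 − 9/400·(0.954100+0.922700+0.889000+0.868800+0.829000))/(1+9/400) = 8121/10000 ≈ 0.812100
step 7 [7y] zero: DF = P = 1599/2000 ≈ 0.799500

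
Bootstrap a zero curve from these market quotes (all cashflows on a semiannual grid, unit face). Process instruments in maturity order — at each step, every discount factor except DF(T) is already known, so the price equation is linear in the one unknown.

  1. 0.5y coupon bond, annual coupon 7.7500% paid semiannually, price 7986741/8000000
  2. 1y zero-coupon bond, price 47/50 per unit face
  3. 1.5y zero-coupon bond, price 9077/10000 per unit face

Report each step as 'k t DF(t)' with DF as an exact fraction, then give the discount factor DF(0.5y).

1 1/2 9611/10000
2 1 47/50
3 3/2 9077/10000
DF(0.5y) = 9611/10000 ≈ 0.961100

step 1 [0.5y] bond c/2=31/800: DF=(7986741/8000000 − 31/800·(0))/(1+31/800) = 9611/10000 ≈ 0.961100
step 2 [1y] zero: DF = P = 47/50 ≈ 0.940000
step 3 [1.5y] zero: DF = P = 9077/10000 ≈ 0.907700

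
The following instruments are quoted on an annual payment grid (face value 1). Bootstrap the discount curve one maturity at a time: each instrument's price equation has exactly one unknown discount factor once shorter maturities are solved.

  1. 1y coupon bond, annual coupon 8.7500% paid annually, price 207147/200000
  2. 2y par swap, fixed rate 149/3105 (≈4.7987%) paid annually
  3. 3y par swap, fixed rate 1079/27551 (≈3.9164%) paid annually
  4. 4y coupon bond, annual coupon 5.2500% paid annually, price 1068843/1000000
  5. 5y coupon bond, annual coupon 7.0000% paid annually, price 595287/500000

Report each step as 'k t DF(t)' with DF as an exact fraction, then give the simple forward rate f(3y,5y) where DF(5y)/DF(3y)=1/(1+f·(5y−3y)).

1 1 2381/2500
2 2 4553/5000
3 3 8921/10000
4 4 8781/10000
5 5 7/8
f(3y,5y) = ((8921/10000)/(7/8) − 1)/(2) = 171/17500 ≈ 0.9771%

step 1 [1y] bond c/1=7/80: DF=(207147/200000 − 7/80·(0))/(1+7/80) = 2381/2500 ≈ 0.952400
step 2 [2y] swap r/1=149/3105: DF=(1 − 149/3105·(0.952400))/(1+149/3105) = 4553/5000 ≈ 0.910600
step 3 [3y] swap r/1=1079/27551: DF=(1 − 1079/27551·(0.952400+0.910600))/(1+1079/27551) = 8921/10000 ≈ 0.892100
step 4 [4y] bond c/1=21/400: DF=(1068843/1000000 − 21/400·(0.952400+0.910600+0.892100))/(1+21/400) = 8781/10000 ≈ 0.878100
step 5 [5y] bond c/1=7/100: DF=(595287/500000 − 7/100·(0.952400+0.910600+0.892100+0.878100))/(1+7/100) = 7/8 ≈ 0.875000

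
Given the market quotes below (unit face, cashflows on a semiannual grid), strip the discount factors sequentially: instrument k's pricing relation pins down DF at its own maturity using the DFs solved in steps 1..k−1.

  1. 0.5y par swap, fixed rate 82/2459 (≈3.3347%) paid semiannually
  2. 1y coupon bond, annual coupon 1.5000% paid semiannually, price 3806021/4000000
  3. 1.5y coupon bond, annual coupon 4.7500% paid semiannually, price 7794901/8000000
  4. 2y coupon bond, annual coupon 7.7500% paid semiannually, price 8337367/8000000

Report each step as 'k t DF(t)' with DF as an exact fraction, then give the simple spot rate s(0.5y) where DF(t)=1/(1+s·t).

1 1/2 2459/2500
2 1 9371/10000
3 3/2 567/625
4 2 4489/5000
s(0.5y) = (1/(2459/2500) − 1)/(1/2) = 82/2459 ≈ 3.3347%

step 1 [0.5y] swap r/2=41/2459: DF=(1 − 41/2459·(0))/(1+41/2459) = 2459/2500 ≈ 0.983600
step 2 [1y] bond c/2=3/400: DF=(3806021/4000000 − 3/400·(0.983600))/(1+3/400) = 9371/10000 ≈ 0.937100
step 3 [1.5y] bond c/2=19/800: DF=(7794901/8000000 − 19/800·(0.983600+0.937100))/(1+19/800) = 567/625 ≈ 0.907200
step 4 [2y] bond c/2=31/800: DF=(8337367/8000000 − 31/800·(0.983600+0.937100+0.907200))/(1+31/800) = 4489/5000 ≈ 0.897800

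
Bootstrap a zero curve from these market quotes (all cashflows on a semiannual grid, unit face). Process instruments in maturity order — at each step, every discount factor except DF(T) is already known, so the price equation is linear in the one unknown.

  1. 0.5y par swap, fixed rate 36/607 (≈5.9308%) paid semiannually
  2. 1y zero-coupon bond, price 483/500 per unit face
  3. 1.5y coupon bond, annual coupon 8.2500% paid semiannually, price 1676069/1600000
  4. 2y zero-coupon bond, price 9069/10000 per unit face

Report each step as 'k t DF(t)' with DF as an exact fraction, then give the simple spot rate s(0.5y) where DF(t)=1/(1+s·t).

step 1 [0.5y] swap r/2=18/607: DF=(1 − 18/607·(0))/(1+18/607) = 607/625 ≈ 0.971200
step 2 [1y] zero: DF = P = 483/500 ≈ 0.966000
step 3 [1.5y] bond c/2=33/800: DF=(1676069/1600000 − 33/800·(0.971200+0.966000))/(1+33/800) = 9293/10000 ≈ 0.929300
step 4 [2y] zero: DF = P = 9069/10000 ≈ 0.906900

1 1/2 607/625
2 1 483/500
3 3/2 9293/10000
4 2 9069/10000
s(0.5y) = (1/(607/625) − 1)/(1/2) = 36/607 ≈ 5.9308%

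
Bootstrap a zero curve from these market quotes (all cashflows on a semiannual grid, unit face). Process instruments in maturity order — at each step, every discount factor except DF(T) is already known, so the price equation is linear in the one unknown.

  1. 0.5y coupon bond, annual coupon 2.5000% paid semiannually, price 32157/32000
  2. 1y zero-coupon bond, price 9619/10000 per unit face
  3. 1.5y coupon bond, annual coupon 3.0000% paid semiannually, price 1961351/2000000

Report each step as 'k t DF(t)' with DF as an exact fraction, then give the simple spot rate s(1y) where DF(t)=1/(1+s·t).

1 1/2 397/400
2 1 9619/10000
3 3/2 9373/10000
s(1y) = (1/(9619/10000) − 1)/(1) = 381/9619 ≈ 3.9609%

step 1 [0.5y] bond c/2=1/80: DF=(32157/32000 − 1/80·(0))/(1+1/80) = 397/400 ≈ 0.992500
step 2 [1y] zero: DF = P = 9619/10000 ≈ 0.961900
step 3 [1.5y] bond c/2=3/200: DF=(1961351/2000000 − 3/200·(0.992500+0.961900))/(1+3/200) = 9373/10000 ≈ 0.937300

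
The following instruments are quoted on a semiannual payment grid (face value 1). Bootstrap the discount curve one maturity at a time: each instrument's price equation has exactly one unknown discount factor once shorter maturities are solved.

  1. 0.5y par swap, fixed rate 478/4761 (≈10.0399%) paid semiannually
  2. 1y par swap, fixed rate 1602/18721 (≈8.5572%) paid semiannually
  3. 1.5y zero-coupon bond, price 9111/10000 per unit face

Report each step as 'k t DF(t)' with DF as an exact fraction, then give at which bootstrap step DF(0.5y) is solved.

1 1/2 4761/5000
2 1 9199/10000
3 3/2 9111/10000
DF(0.5y) is solved at step 1

step 1 [0.5y] swap r/2=239/4761: DF=(1 − 239/4761·(0))/(1+239/4761) = 4761/5000 ≈ 0.952200
step 2 [1y] swap r/2=801/18721: DF=(1 − 801/18721·(0.952200))/(1+801/18721) = 9199/10000 ≈ 0.919900
step 3 [1.5y] zero: DF = P = 9111/10000 ≈ 0.911100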